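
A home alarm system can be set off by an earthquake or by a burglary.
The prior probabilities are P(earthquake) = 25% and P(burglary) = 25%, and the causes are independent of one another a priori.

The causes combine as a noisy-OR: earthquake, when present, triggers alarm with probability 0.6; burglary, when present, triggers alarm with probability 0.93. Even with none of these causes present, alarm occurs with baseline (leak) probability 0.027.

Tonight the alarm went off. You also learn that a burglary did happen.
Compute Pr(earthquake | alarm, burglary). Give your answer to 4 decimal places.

Pr(earthquake | alarm, burglary) ≈ 0.2581

Under noisy-OR, P(alarm | causes) = 1 − (1−0.027)·∏(1−qᵢ) over the active causes.
P(alarm | burglary) = 0.93189·0.75 + 0.972756·0.25 = 0.698917 + 0.243189 = 0.942106
Restricting to configurations with earthquake present: 0.972756·0.25 = 0.243189.
So P(earthquake | alarm, burglary) = 0.243189/0.942106 ≈ 0.2581.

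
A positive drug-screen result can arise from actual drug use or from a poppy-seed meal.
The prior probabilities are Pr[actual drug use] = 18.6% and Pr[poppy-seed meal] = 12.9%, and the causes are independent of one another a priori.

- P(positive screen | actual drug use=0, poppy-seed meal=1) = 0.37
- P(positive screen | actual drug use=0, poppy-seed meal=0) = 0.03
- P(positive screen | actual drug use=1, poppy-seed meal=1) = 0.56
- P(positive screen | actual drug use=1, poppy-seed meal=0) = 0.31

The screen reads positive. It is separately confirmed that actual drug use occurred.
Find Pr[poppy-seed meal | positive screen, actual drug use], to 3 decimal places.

Pr[poppy-seed meal | positive screen, actual drug use] ≈ 0.211

Sum P(positive screen|·) weighted by the priors over both values of poppy-seed meal:
  P(positive screen | actual drug use) = 0.31*0.871 + 0.56*0.129
        = 0.270010 + 0.072240 = 0.342250
The terms with poppy-seed meal present sum to 0.072240, so
  P(poppy-seed meal | positive screen, actual drug use) = 0.072240 / 0.342250 ≈ 0.211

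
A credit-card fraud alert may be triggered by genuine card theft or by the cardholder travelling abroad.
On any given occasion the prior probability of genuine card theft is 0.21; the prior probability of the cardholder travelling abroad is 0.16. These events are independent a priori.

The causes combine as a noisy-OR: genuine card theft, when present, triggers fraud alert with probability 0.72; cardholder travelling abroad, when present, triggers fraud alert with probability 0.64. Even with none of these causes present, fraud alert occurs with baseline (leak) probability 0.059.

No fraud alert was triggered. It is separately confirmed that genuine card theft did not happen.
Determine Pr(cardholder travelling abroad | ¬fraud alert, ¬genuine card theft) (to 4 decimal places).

Under noisy-OR, P(fraud alert | causes) = 1 − (1−0.059)·∏(1−qᵢ) over the active causes.
By total probability over both values of cardholder travelling abroad:
  P(¬fraud alert | ¬genuine card theft) = 0.941*0.84 + 0.33876*0.16
        = 0.790440 + 0.054202 = 0.844642
Configurations with cardholder travelling abroad contribute 0.054202, so
  P(cardholder travelling abroad | ¬fraud alert, ¬genuine card theft) = 0.054202 / 0.844642 ≈ 0.0642

Pr(cardholder travelling abroad | ¬fraud alert, ¬genuine card theft) ≈ 0.0642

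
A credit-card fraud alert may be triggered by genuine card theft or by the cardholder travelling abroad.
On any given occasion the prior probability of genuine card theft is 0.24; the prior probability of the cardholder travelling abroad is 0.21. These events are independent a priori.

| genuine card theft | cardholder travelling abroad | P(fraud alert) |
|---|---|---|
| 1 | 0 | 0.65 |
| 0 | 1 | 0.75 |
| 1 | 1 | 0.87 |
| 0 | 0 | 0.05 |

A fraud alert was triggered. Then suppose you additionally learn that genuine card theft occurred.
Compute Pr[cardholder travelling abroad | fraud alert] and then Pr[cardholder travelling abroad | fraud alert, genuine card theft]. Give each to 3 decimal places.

Pr[cardholder travelling abroad | fraud alert] ≈ 0.516; Pr[cardholder travelling abroad | fraud alert, genuine card theft] ≈ 0.262

By total probability over the 4 (genuine card theft, cardholder travelling abroad) configurations:
  P(fraud alert) = 0.05·0.76·0.79 + 0.75·0.76·0.21 + 0.65·0.24·0.79 + 0.87·0.24·0.21
        = 0.030020 + 0.119700 + 0.123240 + 0.043848 = 0.316808
The terms with cardholder travelling abroad present sum to 0.163548, so
  P(cardholder travelling abroad | fraud alert) = 0.163548 / 0.316808 ≈ 0.516

With the extra evidence:
Enumerate both values of cardholder travelling abroad and weight by the priors:
  P(fraud alert | genuine card theft) = 0.65*0.79 + 0.87*0.21
        = 0.513500 + 0.182700 = 0.696200
Configurations with cardholder travelling abroad contribute 0.182700, so
  P(cardholder travelling abroad | fraud alert, genuine card theft) = 0.182700 / 0.696200 ≈ 0.262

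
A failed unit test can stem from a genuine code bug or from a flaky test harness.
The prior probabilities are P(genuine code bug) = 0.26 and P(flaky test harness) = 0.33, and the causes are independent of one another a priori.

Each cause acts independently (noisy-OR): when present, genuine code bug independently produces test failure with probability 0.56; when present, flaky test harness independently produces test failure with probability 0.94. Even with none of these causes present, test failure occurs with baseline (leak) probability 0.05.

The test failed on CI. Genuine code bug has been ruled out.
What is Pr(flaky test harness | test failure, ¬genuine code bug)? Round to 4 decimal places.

Under noisy-OR, P(test failure | causes) = 1 − (1−0.05)·∏(1−qᵢ) over the active causes.
Numerator (weight on configurations with flaky test harness): 0.943×0.33 = 0.311190
Denominator P(test failure | ¬genuine code bug): 0.05×0.67 + 0.943×0.33 = 0.344690
P(flaky test harness | test failure, ¬genuine code bug) = 0.311190/0.344690 ≈ 0.9028

Pr(flaky test harness | test failure, ¬genuine code bug) ≈ 0.9028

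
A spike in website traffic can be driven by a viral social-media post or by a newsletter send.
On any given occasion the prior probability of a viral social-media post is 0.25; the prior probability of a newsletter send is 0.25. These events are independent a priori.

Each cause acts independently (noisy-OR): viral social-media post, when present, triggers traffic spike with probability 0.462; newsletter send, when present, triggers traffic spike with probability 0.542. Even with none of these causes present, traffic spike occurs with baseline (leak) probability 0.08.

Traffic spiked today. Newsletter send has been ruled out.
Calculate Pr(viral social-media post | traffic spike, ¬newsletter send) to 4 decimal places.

Under noisy-OR, P(traffic spike | causes) = 1 − (1−0.08)·∏(1−qᵢ) over the active causes.
For the numerator, keep only viral social-media post=true terms: 0.50504*0.25 = 0.126260
Normalizer over all consistent configurations: 0.08*0.75 + 0.50504*0.25 = 0.186260
P(viral social-media post | traffic spike, ¬newsletter send) = 0.126260/0.186260 ≈ 0.6779

Pr(viral social-media post | traffic spike, ¬newsletter send) ≈ 0.6779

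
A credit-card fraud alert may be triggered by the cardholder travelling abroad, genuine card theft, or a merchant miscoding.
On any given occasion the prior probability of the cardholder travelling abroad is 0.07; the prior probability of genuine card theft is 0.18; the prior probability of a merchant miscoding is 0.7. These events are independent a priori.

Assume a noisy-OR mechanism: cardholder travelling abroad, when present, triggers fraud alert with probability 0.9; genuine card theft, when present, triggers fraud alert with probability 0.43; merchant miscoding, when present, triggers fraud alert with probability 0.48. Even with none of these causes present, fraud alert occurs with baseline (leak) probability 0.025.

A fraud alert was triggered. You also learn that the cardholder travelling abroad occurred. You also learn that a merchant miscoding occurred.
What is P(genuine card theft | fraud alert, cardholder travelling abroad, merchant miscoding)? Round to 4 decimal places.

P(genuine card theft | fraud alert, cardholder travelling abroad, merchant miscoding) ≈ 0.1834

Under noisy-OR, P(fraud alert | causes) = 1 − (1−0.025)·∏(1−qᵢ) over the active causes.
P(fraud alert | cardholder travelling abroad, merchant miscoding) = 0.9493*0.82 + 0.971101*0.18 = 0.778426 + 0.174798 = 0.953224
Of this, 0.174798 comes from 0.971101*0.18 (the genuine card theft=true cases).
P(genuine card theft | fraud alert, cardholder travelling abroad, merchant miscoding) = 0.174798 / 0.953224 ≈ 0.1834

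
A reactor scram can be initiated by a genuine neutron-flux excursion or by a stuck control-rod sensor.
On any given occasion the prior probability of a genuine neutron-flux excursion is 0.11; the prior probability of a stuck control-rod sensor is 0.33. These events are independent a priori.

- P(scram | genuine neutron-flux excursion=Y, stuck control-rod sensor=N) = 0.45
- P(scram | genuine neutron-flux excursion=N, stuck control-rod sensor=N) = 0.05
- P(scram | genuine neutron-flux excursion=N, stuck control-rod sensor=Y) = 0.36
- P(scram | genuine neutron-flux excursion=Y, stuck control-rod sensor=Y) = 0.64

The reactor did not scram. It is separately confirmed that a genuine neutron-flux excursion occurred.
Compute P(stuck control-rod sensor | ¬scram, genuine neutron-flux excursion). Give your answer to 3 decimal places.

P(¬scram | genuine neutron-flux excursion) = 0.55*0.67 + 0.36*0.33 = 0.368500 + 0.118800 = 0.487300
Restricting to configurations with stuck control-rod sensor present: 0.36*0.33 = 0.118800.
Hence the posterior is 0.118800/0.487300 ≈ 0.244.

P(stuck control-rod sensor | ¬scram, genuine neutron-flux excursion) ≈ 0.244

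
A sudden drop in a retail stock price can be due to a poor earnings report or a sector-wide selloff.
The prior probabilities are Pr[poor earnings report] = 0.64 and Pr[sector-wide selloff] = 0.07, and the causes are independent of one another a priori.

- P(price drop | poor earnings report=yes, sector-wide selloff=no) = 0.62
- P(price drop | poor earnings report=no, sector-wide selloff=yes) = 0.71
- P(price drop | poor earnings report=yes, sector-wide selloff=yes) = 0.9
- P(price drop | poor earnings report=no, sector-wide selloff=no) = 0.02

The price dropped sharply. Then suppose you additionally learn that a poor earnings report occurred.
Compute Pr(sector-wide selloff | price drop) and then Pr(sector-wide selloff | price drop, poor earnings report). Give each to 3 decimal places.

Pr(sector-wide selloff | price drop) ≈ 0.134; Pr(sector-wide selloff | price drop, poor earnings report) ≈ 0.098

Numerator (weight on configurations with sector-wide selloff): 0.017892 + 0.040320 = 0.058212
Normalizer over all consistent configurations: 0.02·0.36·0.93 + 0.71·0.36·0.07 + 0.62·0.64·0.93 + 0.9·0.64·0.07 = 0.433932
P(sector-wide selloff | price drop) = 0.058212/0.433932 ≈ 0.134

With the extra evidence:
Numerator (weight on configurations with sector-wide selloff): 0.9·0.07 = 0.063000
Denominator P(price drop | poor earnings report): 0.62·0.93 + 0.9·0.07 = 0.639600
Posterior = 0.063000 / 0.639600 ≈ 0.098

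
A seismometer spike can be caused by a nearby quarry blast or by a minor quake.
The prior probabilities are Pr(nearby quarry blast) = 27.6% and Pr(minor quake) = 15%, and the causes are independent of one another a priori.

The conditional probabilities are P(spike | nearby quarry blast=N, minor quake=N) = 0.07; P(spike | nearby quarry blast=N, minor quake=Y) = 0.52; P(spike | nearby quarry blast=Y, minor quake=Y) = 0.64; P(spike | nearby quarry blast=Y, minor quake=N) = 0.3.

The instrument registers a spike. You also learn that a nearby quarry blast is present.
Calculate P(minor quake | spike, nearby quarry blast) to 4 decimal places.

P(minor quake | spike, nearby quarry blast) ≈ 0.2735

P(spike | nearby quarry blast) = 0.3*0.85 + 0.64*0.15 = 0.255000 + 0.096000 = 0.351000
The minor quake-present share is 0.64*0.15 = 0.096000.
P(minor quake | spike, nearby quarry blast) = 0.096000 / 0.351000 ≈ 0.2735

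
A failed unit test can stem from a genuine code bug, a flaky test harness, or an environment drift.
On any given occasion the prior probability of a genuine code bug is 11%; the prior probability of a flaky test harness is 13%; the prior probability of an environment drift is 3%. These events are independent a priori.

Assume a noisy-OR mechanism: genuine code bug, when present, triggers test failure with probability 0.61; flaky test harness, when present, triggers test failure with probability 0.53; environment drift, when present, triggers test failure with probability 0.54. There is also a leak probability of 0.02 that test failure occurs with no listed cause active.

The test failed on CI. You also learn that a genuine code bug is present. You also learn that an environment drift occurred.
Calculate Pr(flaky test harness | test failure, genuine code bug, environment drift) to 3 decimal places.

Under noisy-OR, P(test failure | causes) = 1 − (1−0.02)·∏(1−qᵢ) over the active causes.
Numerator (weight on configurations with flaky test harness): 0.917368×0.13 = 0.119258
Denominator P(test failure | genuine code bug, environment drift): 0.824188×0.87 + 0.917368×0.13 = 0.836302
Posterior = 0.119258 / 0.836302 ≈ 0.143

Pr(flaky test harness | test failure, genuine code bug, environment drift) ≈ 0.143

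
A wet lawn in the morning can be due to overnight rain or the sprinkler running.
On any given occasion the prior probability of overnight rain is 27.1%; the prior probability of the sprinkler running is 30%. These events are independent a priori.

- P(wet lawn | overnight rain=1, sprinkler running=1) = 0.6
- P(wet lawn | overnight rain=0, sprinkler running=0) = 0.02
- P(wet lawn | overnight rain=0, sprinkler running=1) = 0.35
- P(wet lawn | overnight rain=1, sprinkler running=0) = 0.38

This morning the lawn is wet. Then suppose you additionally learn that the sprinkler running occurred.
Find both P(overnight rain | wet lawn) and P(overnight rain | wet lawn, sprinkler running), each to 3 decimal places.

P(wet lawn) = 0.02×0.729×0.7 + 0.35×0.729×0.3 + 0.38×0.271×0.7 + 0.6×0.271×0.3 = 0.010206 + 0.076545 + 0.072086 + 0.048780 = 0.207617
Of this, 0.120866 comes from 0.072086 + 0.048780 (the overnight rain=true cases).
So P(overnight rain | wet lawn) = 0.120866/0.207617 ≈ 0.582.

Now also conditioning on sprinkler running=true:
Sum P(wet lawn|·) weighted by the priors over both values of overnight rain:
  P(wet lawn | sprinkler running) = 0.35*0.729 + 0.6*0.271
        = 0.255150 + 0.162600 = 0.417750
Configurations with overnight rain contribute 0.162600, so
  P(overnight rain | wet lawn, sprinkler running) = 0.162600 / 0.417750 ≈ 0.389

P(overnight rain | wet lawn) ≈ 0.582; P(overnight rain | wet lawn, sprinkler running) ≈ 0.389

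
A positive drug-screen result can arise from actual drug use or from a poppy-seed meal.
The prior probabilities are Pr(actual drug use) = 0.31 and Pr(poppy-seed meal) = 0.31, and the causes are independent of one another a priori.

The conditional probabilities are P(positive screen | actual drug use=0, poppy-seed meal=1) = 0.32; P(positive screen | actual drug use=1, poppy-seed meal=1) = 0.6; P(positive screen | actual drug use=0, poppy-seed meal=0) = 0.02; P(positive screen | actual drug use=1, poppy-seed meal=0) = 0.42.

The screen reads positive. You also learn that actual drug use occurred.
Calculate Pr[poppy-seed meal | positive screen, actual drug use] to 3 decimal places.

Pr[poppy-seed meal | positive screen, actual drug use] ≈ 0.391

Enumerate both values of poppy-seed meal and weight by the priors:
  P(positive screen | actual drug use) = 0.42×0.69 + 0.6×0.31
        = 0.289800 + 0.186000 = 0.475800
Keeping only the poppy-seed meal-present terms gives 0.186000, so
  P(poppy-seed meal | positive screen, actual drug use) = 0.186000 / 0.475800 ≈ 0.391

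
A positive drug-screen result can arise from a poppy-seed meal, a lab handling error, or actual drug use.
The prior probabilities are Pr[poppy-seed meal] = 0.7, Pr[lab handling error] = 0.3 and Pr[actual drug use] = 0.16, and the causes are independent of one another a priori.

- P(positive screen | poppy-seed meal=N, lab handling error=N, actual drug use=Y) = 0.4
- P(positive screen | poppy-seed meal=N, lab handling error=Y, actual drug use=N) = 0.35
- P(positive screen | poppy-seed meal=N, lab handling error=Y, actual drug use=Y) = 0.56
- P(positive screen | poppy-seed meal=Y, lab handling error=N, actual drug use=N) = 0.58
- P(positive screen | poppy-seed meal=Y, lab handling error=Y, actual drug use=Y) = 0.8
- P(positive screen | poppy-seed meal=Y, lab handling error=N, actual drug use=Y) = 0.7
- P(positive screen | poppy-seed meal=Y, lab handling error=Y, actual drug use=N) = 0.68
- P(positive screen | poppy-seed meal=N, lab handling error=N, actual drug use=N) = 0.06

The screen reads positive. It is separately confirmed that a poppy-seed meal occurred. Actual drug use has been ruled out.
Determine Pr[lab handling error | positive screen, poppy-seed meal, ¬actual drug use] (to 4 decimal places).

Numerator (weight on configurations with lab handling error): 0.68×0.3 = 0.204000
Normalizer over all consistent configurations: 0.58×0.7 + 0.68×0.3 = 0.610000
P(lab handling error | positive screen, poppy-seed meal, ¬actual drug use) = 0.204000/0.610000 ≈ 0.3344

Pr[lab handling error | positive screen, poppy-seed meal, ¬actual drug use] ≈ 0.3344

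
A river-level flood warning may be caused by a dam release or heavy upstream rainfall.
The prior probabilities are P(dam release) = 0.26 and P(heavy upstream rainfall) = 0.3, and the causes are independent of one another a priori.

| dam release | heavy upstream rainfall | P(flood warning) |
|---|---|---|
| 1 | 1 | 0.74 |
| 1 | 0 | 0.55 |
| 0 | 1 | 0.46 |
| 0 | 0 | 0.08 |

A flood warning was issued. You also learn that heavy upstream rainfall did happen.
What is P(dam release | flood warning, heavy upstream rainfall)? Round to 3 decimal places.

P(dam release | flood warning, heavy upstream rainfall) ≈ 0.361

P(flood warning | heavy upstream rainfall) = 0.46×0.74 + 0.74×0.26 = 0.340400 + 0.192400 = 0.532800
Of this, 0.192400 comes from 0.74×0.26 (the dam release=true cases).
Hence the posterior is 0.192400/0.532800 ≈ 0.361.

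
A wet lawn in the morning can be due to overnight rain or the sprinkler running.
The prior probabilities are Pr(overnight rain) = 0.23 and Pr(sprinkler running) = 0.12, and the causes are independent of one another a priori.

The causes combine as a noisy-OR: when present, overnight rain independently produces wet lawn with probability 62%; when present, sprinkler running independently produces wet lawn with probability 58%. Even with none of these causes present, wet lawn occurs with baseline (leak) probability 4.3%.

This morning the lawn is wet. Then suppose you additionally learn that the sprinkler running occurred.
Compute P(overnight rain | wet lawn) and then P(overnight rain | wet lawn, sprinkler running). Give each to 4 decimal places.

Under noisy-OR, P(wet lawn | causes) = 1 − (1−0.043)·∏(1−qᵢ) over the active causes.
P(wet lawn) = 0.043*0.77*0.88 + 0.59806*0.77*0.12 + 0.63634*0.23*0.88 + 0.847263*0.23*0.12 = 0.029137 + 0.055261 + 0.128795 + 0.023384 = 0.236577
The overnight rain-present share is 0.128795 + 0.023384 = 0.152179.
So P(overnight rain | wet lawn) = 0.152179/0.236577 ≈ 0.6433.

Now condition on the additional information:
Numerator (weight on configurations with overnight rain): 0.847263×0.23 = 0.194870
Denominator P(wet lawn | sprinkler running): 0.59806×0.77 + 0.847263×0.23 = 0.655376
P(overnight rain | wet lawn, sprinkler running) = 0.194870/0.655376 ≈ 0.2973
This is intercausal reasoning (explaining away): once sprinkler running accounts for the wet lawn, overnight rain becomes less likely.

P(overnight rain | wet lawn) ≈ 0.6433; P(overnight rain | wet lawn, sprinkler running) ≈ 0.2973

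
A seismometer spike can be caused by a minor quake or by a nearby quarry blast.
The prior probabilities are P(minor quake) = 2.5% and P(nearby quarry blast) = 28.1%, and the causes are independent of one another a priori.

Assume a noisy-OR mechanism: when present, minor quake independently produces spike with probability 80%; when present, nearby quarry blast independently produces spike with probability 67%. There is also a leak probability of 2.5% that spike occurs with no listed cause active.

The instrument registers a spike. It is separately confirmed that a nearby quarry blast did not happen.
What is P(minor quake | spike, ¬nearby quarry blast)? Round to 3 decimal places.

P(minor quake | spike, ¬nearby quarry blast) ≈ 0.452

Under noisy-OR, P(spike | causes) = 1 − (1−0.025)·∏(1−qᵢ) over the active causes.
For the numerator, keep only minor quake=true terms: 0.805*0.025 = 0.020125
Denominator P(spike | ¬nearby quarry blast): 0.025*0.975 + 0.805*0.025 = 0.044500
Posterior = 0.020125 / 0.044500 ≈ 0.452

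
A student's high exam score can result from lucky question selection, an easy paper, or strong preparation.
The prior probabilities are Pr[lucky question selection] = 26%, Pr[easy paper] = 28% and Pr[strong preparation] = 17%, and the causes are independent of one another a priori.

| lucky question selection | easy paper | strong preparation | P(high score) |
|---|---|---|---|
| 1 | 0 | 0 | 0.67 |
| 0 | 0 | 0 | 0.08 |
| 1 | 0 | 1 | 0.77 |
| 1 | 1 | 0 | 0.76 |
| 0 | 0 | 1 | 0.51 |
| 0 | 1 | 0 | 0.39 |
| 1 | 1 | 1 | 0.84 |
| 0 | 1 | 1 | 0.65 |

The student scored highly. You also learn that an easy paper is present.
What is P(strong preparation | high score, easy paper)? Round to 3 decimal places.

P(high score | easy paper) = 0.39·0.74·0.83 + 0.65·0.74·0.17 + 0.76·0.26·0.83 + 0.84·0.26·0.17 = 0.239538 + 0.081770 + 0.164008 + 0.037128 = 0.522444
The strong preparation-present share is 0.081770 + 0.037128 = 0.118898.
So P(strong preparation | high score, easy paper) = 0.118898/0.522444 ≈ 0.228.

P(strong preparation | high score, easy paper) ≈ 0.228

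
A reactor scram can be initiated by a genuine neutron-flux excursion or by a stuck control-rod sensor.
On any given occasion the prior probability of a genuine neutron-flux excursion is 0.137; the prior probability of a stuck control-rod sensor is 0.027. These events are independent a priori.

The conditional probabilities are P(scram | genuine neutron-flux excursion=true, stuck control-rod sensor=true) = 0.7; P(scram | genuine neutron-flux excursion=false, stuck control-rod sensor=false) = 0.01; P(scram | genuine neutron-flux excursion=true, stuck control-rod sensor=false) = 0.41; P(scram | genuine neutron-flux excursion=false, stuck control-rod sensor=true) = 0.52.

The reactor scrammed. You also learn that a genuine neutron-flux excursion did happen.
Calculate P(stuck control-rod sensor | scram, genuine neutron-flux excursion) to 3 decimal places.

P(stuck control-rod sensor | scram, genuine neutron-flux excursion) ≈ 0.045

P(scram | genuine neutron-flux excursion) = 0.41·0.973 + 0.7·0.027 = 0.398930 + 0.018900 = 0.417830
Of this, 0.018900 comes from 0.7·0.027 (the stuck control-rod sensor=true cases).
P(stuck control-rod sensor | scram, genuine neutron-flux excursion) = 0.018900 / 0.417830 ≈ 0.045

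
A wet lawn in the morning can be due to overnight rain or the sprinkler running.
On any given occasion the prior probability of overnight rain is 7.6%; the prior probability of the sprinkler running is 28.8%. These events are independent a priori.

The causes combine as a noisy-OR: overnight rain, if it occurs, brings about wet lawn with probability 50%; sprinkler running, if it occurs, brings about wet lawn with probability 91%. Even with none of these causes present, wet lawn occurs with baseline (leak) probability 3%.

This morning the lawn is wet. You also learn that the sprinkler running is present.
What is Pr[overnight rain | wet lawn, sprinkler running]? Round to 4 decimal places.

Pr[overnight rain | wet lawn, sprinkler running] ≈ 0.0793

Under noisy-OR, P(wet lawn | causes) = 1 − (1−0.03)·∏(1−qᵢ) over the active causes.
Sum P(wet lawn|·) weighted by the priors over both values of overnight rain:
  P(wet lawn | sprinkler running) = 0.9127·0.924 + 0.95635·0.076
        = 0.843335 + 0.072683 = 0.916018
Keeping only the overnight rain-present terms gives 0.072683, so
  P(overnight rain | wet lawn, sprinkler running) = 0.072683 / 0.916018 ≈ 0.0793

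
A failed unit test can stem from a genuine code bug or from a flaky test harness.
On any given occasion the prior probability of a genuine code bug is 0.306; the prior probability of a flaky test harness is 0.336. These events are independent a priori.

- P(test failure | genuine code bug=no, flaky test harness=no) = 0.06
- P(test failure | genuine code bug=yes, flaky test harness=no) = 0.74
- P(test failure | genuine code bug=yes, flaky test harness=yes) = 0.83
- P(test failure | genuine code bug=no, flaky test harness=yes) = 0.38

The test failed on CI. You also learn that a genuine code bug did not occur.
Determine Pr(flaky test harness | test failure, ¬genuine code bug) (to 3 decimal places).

Numerator (weight on configurations with flaky test harness): 0.38·0.336 = 0.127680
Normalizer over all consistent configurations: 0.06·0.664 + 0.38·0.336 = 0.167520
P(flaky test harness | test failure, ¬genuine code bug) = 0.127680/0.167520 ≈ 0.762

Pr(flaky test harness | test failure, ¬genuine code bug) ≈ 0.762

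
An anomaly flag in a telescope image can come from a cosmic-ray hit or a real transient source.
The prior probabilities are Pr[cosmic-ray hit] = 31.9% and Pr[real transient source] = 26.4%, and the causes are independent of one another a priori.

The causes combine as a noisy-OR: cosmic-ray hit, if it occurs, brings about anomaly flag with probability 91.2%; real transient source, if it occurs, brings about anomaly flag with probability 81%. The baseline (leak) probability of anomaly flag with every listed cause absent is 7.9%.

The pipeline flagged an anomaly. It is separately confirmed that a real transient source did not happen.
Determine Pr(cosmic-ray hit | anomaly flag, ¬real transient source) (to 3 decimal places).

Under noisy-OR, P(anomaly flag | causes) = 1 − (1−0.079)·∏(1−qᵢ) over the active causes.
Numerator (weight on configurations with cosmic-ray hit): 0.918952*0.319 = 0.293146
Denominator P(anomaly flag | ¬real transient source): 0.079*0.681 + 0.918952*0.319 = 0.346945
P(cosmic-ray hit | anomaly flag, ¬real transient source) = 0.293146/0.346945 ≈ 0.845

Pr(cosmic-ray hit | anomaly flag, ¬real transient source) ≈ 0.845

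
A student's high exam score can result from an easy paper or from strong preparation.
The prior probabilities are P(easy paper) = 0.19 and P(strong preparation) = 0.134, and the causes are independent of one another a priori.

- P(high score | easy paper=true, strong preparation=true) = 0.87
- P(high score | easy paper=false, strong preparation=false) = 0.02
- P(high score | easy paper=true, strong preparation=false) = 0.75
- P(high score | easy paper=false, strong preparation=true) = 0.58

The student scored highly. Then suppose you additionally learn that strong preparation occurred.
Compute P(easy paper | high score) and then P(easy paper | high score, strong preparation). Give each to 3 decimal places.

P(easy paper | high score) ≈ 0.654; P(easy paper | high score, strong preparation) ≈ 0.260

Numerator (weight on configurations with easy paper): 0.123405 + 0.022150 = 0.145555
Normalizer over all consistent configurations: 0.02*0.81*0.866 + 0.58*0.81*0.134 + 0.75*0.19*0.866 + 0.87*0.19*0.134 = 0.222537
P(easy paper | high score) = 0.145555/0.222537 ≈ 0.654

Now condition on the additional information:
Numerator (weight on configurations with easy paper): 0.87*0.19 = 0.165300
The normalizing constant is 0.58*0.81 + 0.87*0.19 = 0.635100
P(easy paper | high score, strong preparation) = 0.165300/0.635100 ≈ 0.260
This is intercausal reasoning (explaining away): once strong preparation accounts for the high score, easy paper becomes less likely.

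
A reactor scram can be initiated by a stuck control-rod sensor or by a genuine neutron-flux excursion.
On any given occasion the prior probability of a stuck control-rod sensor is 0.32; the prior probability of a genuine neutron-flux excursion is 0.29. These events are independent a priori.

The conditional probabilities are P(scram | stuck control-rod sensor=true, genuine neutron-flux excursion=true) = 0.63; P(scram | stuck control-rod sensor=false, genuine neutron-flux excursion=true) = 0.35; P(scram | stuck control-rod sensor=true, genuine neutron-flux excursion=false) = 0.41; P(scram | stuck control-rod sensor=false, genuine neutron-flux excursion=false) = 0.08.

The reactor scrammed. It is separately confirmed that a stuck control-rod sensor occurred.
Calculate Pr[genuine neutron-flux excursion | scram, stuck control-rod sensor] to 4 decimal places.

Pr[genuine neutron-flux excursion | scram, stuck control-rod sensor] ≈ 0.3856

P(scram | stuck control-rod sensor) = 0.41*0.71 + 0.63*0.29 = 0.291100 + 0.182700 = 0.473800
Of this, 0.182700 comes from 0.63*0.29 (the genuine neutron-flux excursion=true cases).
P(genuine neutron-flux excursion | scram, stuck control-rod sensor) = 0.182700 / 0.473800 ≈ 0.3856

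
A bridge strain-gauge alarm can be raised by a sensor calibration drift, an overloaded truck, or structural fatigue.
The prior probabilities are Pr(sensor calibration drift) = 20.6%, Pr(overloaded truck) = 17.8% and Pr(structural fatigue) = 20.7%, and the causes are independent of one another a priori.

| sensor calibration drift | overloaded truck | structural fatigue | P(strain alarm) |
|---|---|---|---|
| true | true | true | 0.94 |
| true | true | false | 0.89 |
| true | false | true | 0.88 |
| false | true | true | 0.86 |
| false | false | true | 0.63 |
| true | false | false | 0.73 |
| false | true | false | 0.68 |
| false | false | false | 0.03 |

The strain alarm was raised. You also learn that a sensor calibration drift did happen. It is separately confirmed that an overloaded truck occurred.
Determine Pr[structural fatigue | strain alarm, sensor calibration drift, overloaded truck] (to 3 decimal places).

Pr[structural fatigue | strain alarm, sensor calibration drift, overloaded truck] ≈ 0.216

Enumerate both values of structural fatigue and weight by the priors:
  P(strain alarm | sensor calibration drift, overloaded truck) = 0.89×0.793 + 0.94×0.207
        = 0.705770 + 0.194580 = 0.900350
Configurations with structural fatigue contribute 0.194580, so
  P(structural fatigue | strain alarm, sensor calibration drift, overloaded truck) = 0.194580 / 0.900350 ≈ 0.216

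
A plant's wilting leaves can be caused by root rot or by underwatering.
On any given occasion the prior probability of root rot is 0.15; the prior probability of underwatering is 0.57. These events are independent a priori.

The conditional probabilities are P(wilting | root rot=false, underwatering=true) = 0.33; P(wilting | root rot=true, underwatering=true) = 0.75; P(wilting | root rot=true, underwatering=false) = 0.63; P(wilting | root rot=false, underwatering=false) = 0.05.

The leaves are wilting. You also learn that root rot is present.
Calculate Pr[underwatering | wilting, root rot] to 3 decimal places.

Pr[underwatering | wilting, root rot] ≈ 0.612

P(wilting | root rot) = 0.63·0.43 + 0.75·0.57 = 0.270900 + 0.427500 = 0.698400
Restricting to configurations with underwatering present: 0.75·0.57 = 0.427500.
P(underwatering | wilting, root rot) = 0.427500 / 0.698400 ≈ 0.612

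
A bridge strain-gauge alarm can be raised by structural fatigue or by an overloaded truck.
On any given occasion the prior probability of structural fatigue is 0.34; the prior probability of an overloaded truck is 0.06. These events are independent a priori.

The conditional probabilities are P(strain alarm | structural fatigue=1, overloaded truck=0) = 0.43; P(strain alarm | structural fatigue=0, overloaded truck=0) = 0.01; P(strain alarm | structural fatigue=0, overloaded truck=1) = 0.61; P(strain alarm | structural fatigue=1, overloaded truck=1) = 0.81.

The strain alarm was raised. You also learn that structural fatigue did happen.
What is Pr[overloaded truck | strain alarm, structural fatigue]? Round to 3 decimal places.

Pr[overloaded truck | strain alarm, structural fatigue] ≈ 0.107

P(strain alarm | structural fatigue) = 0.43*0.94 + 0.81*0.06 = 0.404200 + 0.048600 = 0.452800
Of this, 0.048600 comes from 0.81*0.06 (the overloaded truck=true cases).
Hence the posterior is 0.048600/0.452800 ≈ 0.107.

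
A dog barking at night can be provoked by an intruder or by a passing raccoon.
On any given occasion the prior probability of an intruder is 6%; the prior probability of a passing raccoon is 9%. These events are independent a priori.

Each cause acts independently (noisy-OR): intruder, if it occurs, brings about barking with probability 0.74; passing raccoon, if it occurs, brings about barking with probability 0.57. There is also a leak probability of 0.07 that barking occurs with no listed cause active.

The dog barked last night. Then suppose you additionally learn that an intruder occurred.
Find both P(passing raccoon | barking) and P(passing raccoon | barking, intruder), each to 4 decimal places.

Under noisy-OR, P(barking | causes) = 1 − (1−0.07)·∏(1−qᵢ) over the active causes.
P(barking) = 0.07*0.94*0.91 + 0.6001*0.94*0.09 + 0.7582*0.06*0.91 + 0.896026*0.06*0.09 = 0.059878 + 0.050768 + 0.041398 + 0.004839 = 0.156883
Restricting to configurations with passing raccoon present: 0.050768 + 0.004839 = 0.055607.
Hence the posterior is 0.055607/0.156883 ≈ 0.3544.

With the extra evidence:
P(barking | intruder) = 0.7582*0.91 + 0.896026*0.09 = 0.689962 + 0.080642 = 0.770604
Of this, 0.080642 comes from 0.896026*0.09 (the passing raccoon=true cases).
P(passing raccoon | barking, intruder) = 0.080642 / 0.770604 ≈ 0.1046
The drop from 0.3544 to 0.1046 is the explaining-away (discounting) effect.

P(passing raccoon | barking) ≈ 0.3544; P(passing raccoon | barking, intruder) ≈ 0.1046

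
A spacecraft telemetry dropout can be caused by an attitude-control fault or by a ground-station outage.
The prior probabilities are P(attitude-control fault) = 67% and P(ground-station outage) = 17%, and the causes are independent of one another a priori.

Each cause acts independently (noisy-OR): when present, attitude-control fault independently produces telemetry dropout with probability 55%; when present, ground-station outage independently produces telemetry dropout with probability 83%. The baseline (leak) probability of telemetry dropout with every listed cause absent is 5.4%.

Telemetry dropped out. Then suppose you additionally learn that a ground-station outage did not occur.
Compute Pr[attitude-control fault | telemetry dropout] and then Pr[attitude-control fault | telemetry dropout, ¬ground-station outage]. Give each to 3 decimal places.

Under noisy-OR, P(telemetry dropout | causes) = 1 − (1−0.054)·∏(1−qᵢ) over the active causes.
Enumerate the 4 (attitude-control fault, ground-station outage) configurations and weight by the priors:
  P(telemetry dropout) = 0.054*0.33*0.83 + 0.83918*0.33*0.17 + 0.5743*0.67*0.83 + 0.927631*0.67*0.17
        = 0.014791 + 0.047078 + 0.319368 + 0.105657 = 0.486894
Keeping only the attitude-control fault-present terms gives 0.425025, so
  P(attitude-control fault | telemetry dropout) = 0.425025 / 0.486894 ≈ 0.873

Now also conditioning on ground-station outage≠true:
Enumerate both values of attitude-control fault and weight by the priors:
  P(telemetry dropout | ¬ground-station outage) = 0.054·0.33 + 0.5743·0.67
        = 0.017820 + 0.384781 = 0.402601
Configurations with attitude-control fault contribute 0.384781, so
  P(attitude-control fault | telemetry dropout, ¬ground-station outage) = 0.384781 / 0.402601 ≈ 0.956

Pr[attitude-control fault | telemetry dropout] ≈ 0.873; Pr[attitude-control fault | telemetry dropout, ¬ground-station outage] ≈ 0.956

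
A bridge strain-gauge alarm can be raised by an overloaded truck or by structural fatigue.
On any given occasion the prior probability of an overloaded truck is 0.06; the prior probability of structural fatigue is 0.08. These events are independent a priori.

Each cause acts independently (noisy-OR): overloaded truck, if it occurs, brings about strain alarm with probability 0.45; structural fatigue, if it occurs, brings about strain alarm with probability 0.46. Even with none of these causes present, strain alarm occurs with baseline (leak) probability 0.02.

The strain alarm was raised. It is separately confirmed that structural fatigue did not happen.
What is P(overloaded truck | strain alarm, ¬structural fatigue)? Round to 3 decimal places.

Under noisy-OR, P(strain alarm | causes) = 1 − (1−0.02)·∏(1−qᵢ) over the active causes.
Weight on overloaded truck=true, given the evidence: 0.461·0.06 = 0.027660
Denominator P(strain alarm | ¬structural fatigue): 0.02·0.94 + 0.461·0.06 = 0.046460
P(overloaded truck | strain alarm, ¬structural fatigue) = 0.027660/0.046460 ≈ 0.595

P(overloaded truck | strain alarm, ¬structural fatigue) ≈ 0.595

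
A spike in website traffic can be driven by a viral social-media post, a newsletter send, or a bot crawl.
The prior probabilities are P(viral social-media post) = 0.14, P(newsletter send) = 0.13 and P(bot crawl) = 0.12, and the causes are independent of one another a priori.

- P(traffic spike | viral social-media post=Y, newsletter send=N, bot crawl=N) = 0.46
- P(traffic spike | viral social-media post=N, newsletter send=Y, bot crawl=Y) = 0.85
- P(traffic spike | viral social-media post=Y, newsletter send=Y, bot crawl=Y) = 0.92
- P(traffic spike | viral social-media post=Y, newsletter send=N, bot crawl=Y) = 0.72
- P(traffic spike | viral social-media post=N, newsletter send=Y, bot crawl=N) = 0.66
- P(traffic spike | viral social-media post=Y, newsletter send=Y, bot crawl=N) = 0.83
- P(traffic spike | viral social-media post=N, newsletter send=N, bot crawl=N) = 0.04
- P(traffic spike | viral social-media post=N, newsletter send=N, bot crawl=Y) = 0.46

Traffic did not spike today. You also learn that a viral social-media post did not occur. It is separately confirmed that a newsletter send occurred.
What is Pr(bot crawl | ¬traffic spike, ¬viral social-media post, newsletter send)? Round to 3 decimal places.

Pr(bot crawl | ¬traffic spike, ¬viral social-media post, newsletter send) ≈ 0.057

For the numerator, keep only bot crawl=true terms: 0.15×0.12 = 0.018000
Normalizer over all consistent configurations: 0.34×0.88 + 0.15×0.12 = 0.317200
P(bot crawl | ¬traffic spike, ¬viral social-media post, newsletter send) = 0.018000/0.317200 ≈ 0.057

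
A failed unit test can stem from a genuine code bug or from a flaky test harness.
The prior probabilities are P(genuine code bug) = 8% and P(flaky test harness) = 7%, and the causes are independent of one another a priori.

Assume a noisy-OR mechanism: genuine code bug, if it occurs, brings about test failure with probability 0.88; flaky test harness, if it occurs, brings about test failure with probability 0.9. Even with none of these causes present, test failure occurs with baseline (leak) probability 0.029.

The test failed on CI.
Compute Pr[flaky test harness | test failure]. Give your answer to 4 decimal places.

Under noisy-OR, P(test failure | causes) = 1 − (1−0.029)·∏(1−qᵢ) over the active causes.
P(test failure) = 0.029·0.92·0.93 + 0.9029·0.92·0.07 + 0.88348·0.08·0.93 + 0.988348·0.08·0.07 = 0.024812 + 0.058147 + 0.065731 + 0.005535 = 0.154225
The flaky test harness-present share is 0.058147 + 0.005535 = 0.063682.
P(flaky test harness | test failure) = 0.063682 / 0.154225 ≈ 0.4129

Pr[flaky test harness | test failure] ≈ 0.4129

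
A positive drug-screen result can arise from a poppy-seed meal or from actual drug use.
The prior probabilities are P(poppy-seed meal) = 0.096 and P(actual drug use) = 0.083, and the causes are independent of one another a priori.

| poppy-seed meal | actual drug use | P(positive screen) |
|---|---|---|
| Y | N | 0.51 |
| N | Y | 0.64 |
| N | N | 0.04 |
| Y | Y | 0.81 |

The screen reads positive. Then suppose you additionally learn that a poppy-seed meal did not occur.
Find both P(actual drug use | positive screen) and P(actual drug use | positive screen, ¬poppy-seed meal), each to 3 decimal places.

P(positive screen) = 0.04×0.904×0.917 + 0.64×0.904×0.083 + 0.51×0.096×0.917 + 0.81×0.096×0.083 = 0.033159 + 0.048020 + 0.044896 + 0.006454 = 0.132529
Restricting to configurations with actual drug use present: 0.048020 + 0.006454 = 0.054474.
So P(actual drug use | positive screen) = 0.054474/0.132529 ≈ 0.411.

Now also conditioning on poppy-seed meal≠true:
P(positive screen | ¬poppy-seed meal) = 0.04×0.917 + 0.64×0.083 = 0.036680 + 0.053120 = 0.089800
The actual drug use-present share is 0.64×0.083 = 0.053120.
Hence the posterior is 0.053120/0.089800 ≈ 0.592.
With poppy-seed meal excluded, actual drug use must carry more of the explanatory weight for the positive screen.

P(actual drug use | positive screen) ≈ 0.411; P(actual drug use | positive screen, ¬poppy-seed meal) ≈ 0.592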